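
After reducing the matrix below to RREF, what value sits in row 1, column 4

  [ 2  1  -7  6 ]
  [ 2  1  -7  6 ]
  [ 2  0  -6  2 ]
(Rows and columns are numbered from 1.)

1

r1 → 1/2·r1
  [ 1  1/2  -7/2  3 ]
  [ 2    1    -7  6 ]
  [ 2    0    -6  2 ]
r2 → r2 − 2·r1
  [ 1  1/2  -7/2  3 ]
  [ 0    0     0  0 ]
  [ 2    0    -6  2 ]
r3 → r3 − 2·r1
  [ 1  1/2  -7/2   3 ]
  [ 0    0     0   0 ]
  [ 0   -1     1  -4 ]
r2 ↔ r3
  [ 1  1/2  -7/2   3 ]
  [ 0   -1     1  -4 ]
  [ 0    0     0   0 ]
r2 → -1·r2
  [ 1  1/2  -7/2  3 ]
  [ 0    1    -1  4 ]
  [ 0    0     0  0 ]
r1 → r1 − 1/2·r2
  [ 1  0  -3  1 ]
  [ 0  1  -1  4 ]
  [ 0  0   0  0 ]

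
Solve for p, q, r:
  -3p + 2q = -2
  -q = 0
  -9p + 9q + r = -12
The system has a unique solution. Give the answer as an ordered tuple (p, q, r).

(2/3, 0, -6)

Form the augmented matrix and row-reduce:
  [ -3   2  0  |   -2 ]
  [  0  -1  0  |    0 ]
  [ -9   9  1  |  -12 ]
ρ1 -> -1/3·ρ1
  [  1  -2/3  0  |  2/3 ]
  [  0    -1  0  |    0 ]
  [ -9     9  1  |  -12 ]
ρ3 -> ρ3 + 9·ρ1
  [ 1  -2/3  0  |  2/3 ]
  [ 0    -1  0  |    0 ]
  [ 0     3  1  |   -6 ]
ρ2 -> -1·ρ2
  [ 1  -2/3  0  |  2/3 ]
  [ 0     1  0  |    0 ]
  [ 0     3  1  |   -6 ]
ρ3 -> ρ3 − 3·ρ2
  [ 1  -2/3  0  |  2/3 ]
  [ 0     1  0  |    0 ]
  [ 0     0  1  |   -6 ]
ρ1 -> ρ1 + 2/3·ρ2
  [ 1  0  0  |  2/3 ]
  [ 0  1  0  |    0 ]
  [ 0  0  1  |   -6 ]
Reading off the last column: p = 2/3, q = 0, r = -6.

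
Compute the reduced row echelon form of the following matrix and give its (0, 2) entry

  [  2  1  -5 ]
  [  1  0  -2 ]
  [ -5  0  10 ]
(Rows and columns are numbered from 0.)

R1 → 1/2·R1
  [  1  1/2  -5/2 ]
  [  1    0    -2 ]
  [ -5    0    10 ]
R2 → R2 − R1
  [  1   1/2  -5/2 ]
  [  0  -1/2   1/2 ]
  [ -5     0    10 ]
R3 → R3 + 5·R1
  [ 1   1/2  -5/2 ]
  [ 0  -1/2   1/2 ]
  [ 0   5/2  -5/2 ]
R2 → -2·R2
  [ 1  1/2  -5/2 ]
  [ 0    1    -1 ]
  [ 0  5/2  -5/2 ]
R3 → R3 − 5/2·R2
  [ 1  1/2  -5/2 ]
  [ 0    1    -1 ]
  [ 0    0     0 ]
R1 → R1 − 1/2·R2
  [ 1  0  -2 ]
  [ 0  1  -1 ]
  [ 0  0   0 ]

-2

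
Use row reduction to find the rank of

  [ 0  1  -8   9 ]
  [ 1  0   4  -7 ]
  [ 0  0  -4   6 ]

Swap R1 and R2.
Multiply R3 by -1/4.
Add 8 times R3 to R2.
Subtract 4 times R3 from R1.
The reduced form has 3 nonzero rows.

rank = 3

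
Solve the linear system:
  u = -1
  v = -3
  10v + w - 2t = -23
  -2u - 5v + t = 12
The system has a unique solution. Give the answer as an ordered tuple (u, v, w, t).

(-1, -3, -3, -5)

Form the augmented matrix and row-reduce:
  [  1   0  0   0  |   -1 ]
  [  0   1  0   0  |   -3 ]
  [  0  10  1  -2  |  -23 ]
  [ -2  -5  0   1  |   12 ]
r4 ← r4 + 2·r1
  [ 1   0  0   0  |   -1 ]
  [ 0   1  0   0  |   -3 ]
  [ 0  10  1  -2  |  -23 ]
  [ 0  -5  0   1  |   10 ]
r3 ← r3 − 10·r2
  [ 1   0  0   0  |  -1 ]
  [ 0   1  0   0  |  -3 ]
  [ 0   0  1  -2  |   7 ]
  [ 0  -5  0   1  |  10 ]
r4 ← r4 + 5·r2
  [ 1  0  0   0  |  -1 ]
  [ 0  1  0   0  |  -3 ]
  [ 0  0  1  -2  |   7 ]
  [ 0  0  0   1  |  -5 ]
r3 ← r3 + 2·r4
  [ 1  0  0  0  |  -1 ]
  [ 0  1  0  0  |  -3 ]
  [ 0  0  1  0  |  -3 ]
  [ 0  0  0  1  |  -5 ]
Reading off the last column: u = -1, v = -3, w = -3, t = -5.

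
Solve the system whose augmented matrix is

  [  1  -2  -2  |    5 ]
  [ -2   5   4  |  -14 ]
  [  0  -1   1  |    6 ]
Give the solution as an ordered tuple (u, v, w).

(1, -4, 2)

R2 ← R2 + 2·R1
  [ 1  -2  -2  |   5 ]
  [ 0   1   0  |  -4 ]
  [ 0  -1   1  |   6 ]
R3 ← R3 + R2
  [ 1  -2  -2  |   5 ]
  [ 0   1   0  |  -4 ]
  [ 0   0   1  |   2 ]
R1 ← R1 + 2·R3
  [ 1  -2  0  |   9 ]
  [ 0   1  0  |  -4 ]
  [ 0   0  1  |   2 ]
R1 ← R1 + 2·R2
  [ 1  0  0  |   1 ]
  [ 0  1  0  |  -4 ]
  [ 0  0  1  |   2 ]
Reading off the last column: u = 1, v = -4, w = 2.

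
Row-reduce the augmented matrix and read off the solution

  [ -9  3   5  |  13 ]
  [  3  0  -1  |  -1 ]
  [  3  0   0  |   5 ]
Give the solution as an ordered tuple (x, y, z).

(5/3, -2/3, 6)

r1 := -1/9·r1
  [ 1  -1/3  -5/9  |  -13/9 ]
  [ 3     0    -1  |     -1 ]
  [ 3     0     0  |      5 ]
r2 := r2 − 3·r1
  [ 1  -1/3  -5/9  |  -13/9 ]
  [ 0     1   2/3  |   10/3 ]
  [ 3     0     0  |      5 ]
r3 := r3 − 3·r1
  [ 1  -1/3  -5/9  |  -13/9 ]
  [ 0     1   2/3  |   10/3 ]
  [ 0     1   5/3  |   28/3 ]
r3 := r3 − r2
  [ 1  -1/3  -5/9  |  -13/9 ]
  [ 0     1   2/3  |   10/3 ]
  [ 0     0     1  |      6 ]
r2 := r2 − 2/3·r3
  [ 1  -1/3  -5/9  |  -13/9 ]
  [ 0     1     0  |   -2/3 ]
  [ 0     0     1  |      6 ]
r1 := r1 + 5/9·r3
  [ 1  -1/3  0  |  17/9 ]
  [ 0     1  0  |  -2/3 ]
  [ 0     0  1  |     6 ]
r1 := r1 + 1/3·r2
  [ 1  0  0  |   5/3 ]
  [ 0  1  0  |  -2/3 ]
  [ 0  0  1  |     6 ]
Reading off the last column: x = 5/3, y = -2/3, z = 6.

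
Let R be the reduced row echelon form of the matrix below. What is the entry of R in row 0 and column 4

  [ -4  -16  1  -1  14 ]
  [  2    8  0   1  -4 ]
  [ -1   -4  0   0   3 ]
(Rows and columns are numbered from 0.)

r1 → -1/4·r1
  [  1   4  -1/4  1/4  -7/2 ]
  [  2   8     0    1    -4 ]
  [ -1  -4     0    0     3 ]
r2 → r2 − 2·r1
  [  1   4  -1/4  1/4  -7/2 ]
  [  0   0   1/2  1/2     3 ]
  [ -1  -4     0    0     3 ]
r3 → r3 + r1
  [ 1  4  -1/4  1/4  -7/2 ]
  [ 0  0   1/2  1/2     3 ]
  [ 0  0  -1/4  1/4  -1/2 ]
r2 → 2·r2
  [ 1  4  -1/4  1/4  -7/2 ]
  [ 0  0     1    1     6 ]
  [ 0  0  -1/4  1/4  -1/2 ]
r3 → r3 + 1/4·r2
  [ 1  4  -1/4  1/4  -7/2 ]
  [ 0  0     1    1     6 ]
  [ 0  0     0  1/2     1 ]
r3 → 2·r3
  [ 1  4  -1/4  1/4  -7/2 ]
  [ 0  0     1    1     6 ]
  [ 0  0     0    1     2 ]
r2 → r2 − r3
  [ 1  4  -1/4  1/4  -7/2 ]
  [ 0  0     1    0     4 ]
  [ 0  0     0    1     2 ]
r1 → r1 − 1/4·r3
  [ 1  4  -1/4  0  -4 ]
  [ 0  0     1  0   4 ]
  [ 0  0     0  1   2 ]
r1 → r1 + 1/4·r2
  [ 1  4  0  0  -3 ]
  [ 0  0  1  0   4 ]
  [ 0  0  0  1   2 ]

-3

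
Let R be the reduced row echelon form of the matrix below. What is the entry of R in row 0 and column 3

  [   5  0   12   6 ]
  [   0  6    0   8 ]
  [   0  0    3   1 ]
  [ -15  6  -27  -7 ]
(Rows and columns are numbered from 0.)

R1 -> 1/5·R1
  [   1  0  12/5  6/5 ]
  [   0  6     0    8 ]
  [   0  0     3    1 ]
  [ -15  6   -27   -7 ]
R4 -> R4 + 15·R1
  [ 1  0  12/5  6/5 ]
  [ 0  6     0    8 ]
  [ 0  0     3    1 ]
  [ 0  6     9   11 ]
R2 -> 1/6·R2
  [ 1  0  12/5  6/5 ]
  [ 0  1     0  4/3 ]
  [ 0  0     3    1 ]
  [ 0  6     9   11 ]
R4 -> R4 − 6·R2
  [ 1  0  12/5  6/5 ]
  [ 0  1     0  4/3 ]
  [ 0  0     3    1 ]
  [ 0  0     9    3 ]
R3 -> 1/3·R3
  [ 1  0  12/5  6/5 ]
  [ 0  1     0  4/3 ]
  [ 0  0     1  1/3 ]
  [ 0  0     9    3 ]
R4 -> R4 − 9·R3
  [ 1  0  12/5  6/5 ]
  [ 0  1     0  4/3 ]
  [ 0  0     1  1/3 ]
  [ 0  0     0    0 ]
R1 -> R1 − 12/5·R3
  [ 1  0  0  2/5 ]
  [ 0  1  0  4/3 ]
  [ 0  0  1  1/3 ]
  [ 0  0  0    0 ]

2/5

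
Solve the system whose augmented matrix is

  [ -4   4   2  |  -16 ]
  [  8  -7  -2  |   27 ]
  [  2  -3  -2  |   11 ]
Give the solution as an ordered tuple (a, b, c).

R1 → -1/4·R1
  [ 1  -1  -1/2  |   4 ]
  [ 8  -7    -2  |  27 ]
  [ 2  -3    -2  |  11 ]
R2 → R2 − 8·R1
  [ 1  -1  -1/2  |   4 ]
  [ 0   1     2  |  -5 ]
  [ 2  -3    -2  |  11 ]
R3 → R3 − 2·R1
  [ 1  -1  -1/2  |   4 ]
  [ 0   1     2  |  -5 ]
  [ 0  -1    -1  |   3 ]
R3 → R3 + R2
  [ 1  -1  -1/2  |   4 ]
  [ 0   1     2  |  -5 ]
  [ 0   0     1  |  -2 ]
R2 → R2 − 2·R3
  [ 1  -1  -1/2  |   4 ]
  [ 0   1     0  |  -1 ]
  [ 0   0     1  |  -2 ]
R1 → R1 + 1/2·R3
  [ 1  -1  0  |   3 ]
  [ 0   1  0  |  -1 ]
  [ 0   0  1  |  -2 ]
R1 → R1 + R2
  [ 1  0  0  |   2 ]
  [ 0  1  0  |  -1 ]
  [ 0  0  1  |  -2 ]
Reading off the last column: a = 2, b = -1, c = -2.

(2, -1, -2)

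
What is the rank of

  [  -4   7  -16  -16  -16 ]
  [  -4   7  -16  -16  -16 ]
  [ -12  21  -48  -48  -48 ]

r1 ← -1/4·r1
  [   1  -7/4    4    4    4 ]
  [  -4     7  -16  -16  -16 ]
  [ -12    21  -48  -48  -48 ]
r2 ← r2 + 4·r1
  [   1  -7/4    4    4    4 ]
  [   0     0    0    0    0 ]
  [ -12    21  -48  -48  -48 ]
r3 ← r3 + 12·r1
  [ 1  -7/4  4  4  4 ]
  [ 0     0  0  0  0 ]
  [ 0     0  0  0  0 ]
The reduced form has 1 nonzero row.

rank = 1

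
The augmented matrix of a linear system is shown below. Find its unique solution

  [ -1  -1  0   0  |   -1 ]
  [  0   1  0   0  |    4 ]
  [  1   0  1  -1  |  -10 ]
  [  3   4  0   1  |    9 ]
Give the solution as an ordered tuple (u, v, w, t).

R1 := -1·R1
  [ 1  1  0   0  |    1 ]
  [ 0  1  0   0  |    4 ]
  [ 1  0  1  -1  |  -10 ]
  [ 3  4  0   1  |    9 ]
R3 := R3 − R1
  [ 1   1  0   0  |    1 ]
  [ 0   1  0   0  |    4 ]
  [ 0  -1  1  -1  |  -11 ]
  [ 3   4  0   1  |    9 ]
R4 := R4 − 3·R1
  [ 1   1  0   0  |    1 ]
  [ 0   1  0   0  |    4 ]
  [ 0  -1  1  -1  |  -11 ]
  [ 0   1  0   1  |    6 ]
R3 := R3 + R2
  [ 1  1  0   0  |   1 ]
  [ 0  1  0   0  |   4 ]
  [ 0  0  1  -1  |  -7 ]
  [ 0  1  0   1  |   6 ]
R4 := R4 − R2
  [ 1  1  0   0  |   1 ]
  [ 0  1  0   0  |   4 ]
  [ 0  0  1  -1  |  -7 ]
  [ 0  0  0   1  |   2 ]
R3 := R3 + R4
  [ 1  1  0  0  |   1 ]
  [ 0  1  0  0  |   4 ]
  [ 0  0  1  0  |  -5 ]
  [ 0  0  0  1  |   2 ]
R1 := R1 − R2
  [ 1  0  0  0  |  -3 ]
  [ 0  1  0  0  |   4 ]
  [ 0  0  1  0  |  -5 ]
  [ 0  0  0  1  |   2 ]
Reading off the last column: u = -3, v = 4, w = -5, t = 2.

(-3, 4, -5, 2)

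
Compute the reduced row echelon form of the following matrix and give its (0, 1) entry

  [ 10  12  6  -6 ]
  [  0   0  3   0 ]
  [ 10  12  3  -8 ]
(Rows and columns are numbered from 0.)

6/5

Multiply r1 by 1/10.
  [  1  6/5  3/5  -3/5 ]
  [  0    0    3     0 ]
  [ 10   12    3    -8 ]
Subtract 10 times r1 from r3.
  [ 1  6/5  3/5  -3/5 ]
  [ 0    0    3     0 ]
  [ 0    0   -3    -2 ]
Multiply r2 by 1/3.
  [ 1  6/5  3/5  -3/5 ]
  [ 0    0    1     0 ]
  [ 0    0   -3    -2 ]
Add 3 times r2 to r3.
  [ 1  6/5  3/5  -3/5 ]
  [ 0    0    1     0 ]
  [ 0    0    0    -2 ]
Multiply r3 by -1/2.
  [ 1  6/5  3/5  -3/5 ]
  [ 0    0    1     0 ]
  [ 0    0    0     1 ]
Add 3/5 times r3 to r1.
  [ 1  6/5  3/5  0 ]
  [ 0    0    1  0 ]
  [ 0    0    0  1 ]
Subtract 3/5 times r2 from r1.
  [ 1  6/5  0  0 ]
  [ 0    0  1  0 ]
  [ 0    0  0  1 ]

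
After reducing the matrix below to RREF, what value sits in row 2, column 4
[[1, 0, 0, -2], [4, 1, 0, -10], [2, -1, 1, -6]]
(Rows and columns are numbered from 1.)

-2

r2 := r2 − 4·r1
  [ 1   0  0  -2 ]
  [ 0   1  0  -2 ]
  [ 2  -1  1  -6 ]
r3 := r3 − 2·r1
  [ 1   0  0  -2 ]
  [ 0   1  0  -2 ]
  [ 0  -1  1  -2 ]
r3 := r3 + r2
  [ 1  0  0  -2 ]
  [ 0  1  0  -2 ]
  [ 0  0  1  -4 ]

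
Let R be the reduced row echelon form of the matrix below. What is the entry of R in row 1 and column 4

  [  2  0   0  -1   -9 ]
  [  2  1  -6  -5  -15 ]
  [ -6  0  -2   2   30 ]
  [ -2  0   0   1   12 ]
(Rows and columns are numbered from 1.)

-1/2

r1 -> 1/2·r1
r2 -> r2 − 2·r1
r3 -> r3 + 6·r1
r4 -> r4 + 2·r1
r3 -> -1/2·r3
r4 -> 1/3·r4
r3 -> r3 + 3/2·r4
r2 -> r2 + 6·r4
r1 -> r1 + 9/2·r4
r2 -> r2 + 6·r3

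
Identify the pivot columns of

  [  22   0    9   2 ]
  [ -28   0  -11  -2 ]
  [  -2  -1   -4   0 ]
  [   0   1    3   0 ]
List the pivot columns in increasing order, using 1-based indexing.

1, 2, 3, 4

R1 := 1/22·R1
  [   1   0  9/22  1/11 ]
  [ -28   0   -11    -2 ]
  [  -2  -1    -4     0 ]
  [   0   1     3     0 ]
R2 := R2 + 28·R1
  [  1   0  9/22  1/11 ]
  [  0   0  5/11  6/11 ]
  [ -2  -1    -4     0 ]
  [  0   1     3     0 ]
R3 := R3 + 2·R1
  [ 1   0    9/22  1/11 ]
  [ 0   0    5/11  6/11 ]
  [ 0  -1  -35/11  2/11 ]
  [ 0   1       3     0 ]
R2 <=> R3
  [ 1   0    9/22  1/11 ]
  [ 0  -1  -35/11  2/11 ]
  [ 0   0    5/11  6/11 ]
  [ 0   1       3     0 ]
R2 := -1·R2
  [ 1  0   9/22   1/11 ]
  [ 0  1  35/11  -2/11 ]
  [ 0  0   5/11   6/11 ]
  [ 0  1      3      0 ]
R4 := R4 − R2
  [ 1  0   9/22   1/11 ]
  [ 0  1  35/11  -2/11 ]
  [ 0  0   5/11   6/11 ]
  [ 0  0  -2/11   2/11 ]
R3 := 11/5·R3
  [ 1  0   9/22   1/11 ]
  [ 0  1  35/11  -2/11 ]
  [ 0  0      1    6/5 ]
  [ 0  0  -2/11   2/11 ]
R4 := R4 + 2/11·R3
  [ 1  0   9/22   1/11 ]
  [ 0  1  35/11  -2/11 ]
  [ 0  0      1    6/5 ]
  [ 0  0      0    2/5 ]
R4 := 5/2·R4
  [ 1  0   9/22   1/11 ]
  [ 0  1  35/11  -2/11 ]
  [ 0  0      1    6/5 ]
  [ 0  0      0      1 ]
R3 := R3 − 6/5·R4
  [ 1  0   9/22   1/11 ]
  [ 0  1  35/11  -2/11 ]
  [ 0  0      1      0 ]
  [ 0  0      0      1 ]
R2 := R2 + 2/11·R4
  [ 1  0   9/22  1/11 ]
  [ 0  1  35/11     0 ]
  [ 0  0      1     0 ]
  [ 0  0      0     1 ]
R1 := R1 − 1/11·R4
  [ 1  0   9/22  0 ]
  [ 0  1  35/11  0 ]
  [ 0  0      1  0 ]
  [ 0  0      0  1 ]
R2 := R2 − 35/11·R3
  [ 1  0  9/22  0 ]
  [ 0  1     0  0 ]
  [ 0  0     1  0 ]
  [ 0  0     0  1 ]
R1 := R1 − 9/22·R3
  [ 1  0  0  0 ]
  [ 0  1  0  0 ]
  [ 0  0  1  0 ]
  [ 0  0  0  1 ]
Pivot columns are the columns containing a leading 1.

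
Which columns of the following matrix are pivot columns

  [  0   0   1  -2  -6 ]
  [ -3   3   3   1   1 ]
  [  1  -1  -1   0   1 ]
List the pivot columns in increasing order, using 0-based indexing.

0, 2, 3

R1 <=> R2
  [ -3   3   3   1   1 ]
  [  0   0   1  -2  -6 ]
  [  1  -1  -1   0   1 ]
R1 := -1/3·R1
  [ 1  -1  -1  -1/3  -1/3 ]
  [ 0   0   1    -2    -6 ]
  [ 1  -1  -1     0     1 ]
R3 := R3 − R1
  [ 1  -1  -1  -1/3  -1/3 ]
  [ 0   0   1    -2    -6 ]
  [ 0   0   0   1/3   4/3 ]
R3 := 3·R3
  [ 1  -1  -1  -1/3  -1/3 ]
  [ 0   0   1    -2    -6 ]
  [ 0   0   0     1     4 ]
R2 := R2 + 2·R3
  [ 1  -1  -1  -1/3  -1/3 ]
  [ 0   0   1     0     2 ]
  [ 0   0   0     1     4 ]
R1 := R1 + 1/3·R3
  [ 1  -1  -1  0  1 ]
  [ 0   0   1  0  2 ]
  [ 0   0   0  1  4 ]
R1 := R1 + R2
  [ 1  -1  0  0  3 ]
  [ 0   0  1  0  2 ]
  [ 0   0  0  1  4 ]
Pivot columns are the columns containing a leading 1.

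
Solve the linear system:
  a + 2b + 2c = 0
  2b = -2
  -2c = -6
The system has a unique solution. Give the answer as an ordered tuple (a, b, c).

(-4, -1, 3)

Form the augmented matrix and row-reduce:
  [ 1  2   2  |   0 ]
  [ 0  2   0  |  -2 ]
  [ 0  0  -2  |  -6 ]
Multiply ρ2 by 1/2.
Multiply ρ3 by -1/2.
Subtract 2 times ρ3 from ρ1.
Subtract 2 times ρ2 from ρ1.
Reading off the last column: a = -4, b = -1, c = 3.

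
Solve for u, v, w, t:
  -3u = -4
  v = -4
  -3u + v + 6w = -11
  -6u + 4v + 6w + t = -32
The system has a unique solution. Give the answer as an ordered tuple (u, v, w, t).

(4/3, -4, -1/2, -5)

Form the augmented matrix and row-reduce:
  [ -3  0  0  0  |   -4 ]
  [  0  1  0  0  |   -4 ]
  [ -3  1  6  0  |  -11 ]
  [ -6  4  6  1  |  -32 ]
r1 ← -1/3·r1
  [  1  0  0  0  |  4/3 ]
  [  0  1  0  0  |   -4 ]
  [ -3  1  6  0  |  -11 ]
  [ -6  4  6  1  |  -32 ]
r3 ← r3 + 3·r1
  [  1  0  0  0  |  4/3 ]
  [  0  1  0  0  |   -4 ]
  [  0  1  6  0  |   -7 ]
  [ -6  4  6  1  |  -32 ]
r4 ← r4 + 6·r1
  [ 1  0  0  0  |  4/3 ]
  [ 0  1  0  0  |   -4 ]
  [ 0  1  6  0  |   -7 ]
  [ 0  4  6  1  |  -24 ]
r3 ← r3 − r2
  [ 1  0  0  0  |  4/3 ]
  [ 0  1  0  0  |   -4 ]
  [ 0  0  6  0  |   -3 ]
  [ 0  4  6  1  |  -24 ]
r4 ← r4 − 4·r2
  [ 1  0  0  0  |  4/3 ]
  [ 0  1  0  0  |   -4 ]
  [ 0  0  6  0  |   -3 ]
  [ 0  0  6  1  |   -8 ]
r3 ← 1/6·r3
  [ 1  0  0  0  |   4/3 ]
  [ 0  1  0  0  |    -4 ]
  [ 0  0  1  0  |  -1/2 ]
  [ 0  0  6  1  |    -8 ]
r4 ← r4 − 6·r3
  [ 1  0  0  0  |   4/3 ]
  [ 0  1  0  0  |    -4 ]
  [ 0  0  1  0  |  -1/2 ]
  [ 0  0  0  1  |    -5 ]
Reading off the last column: u = 4/3, v = -4, w = -1/2, t = -5.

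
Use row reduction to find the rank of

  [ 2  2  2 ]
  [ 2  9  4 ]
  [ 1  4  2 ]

rank = 3

Multiply R1 by 1/2.
  [ 1  1  1 ]
  [ 2  9  4 ]
  [ 1  4  2 ]
Subtract 2 times R1 from R2.
  [ 1  1  1 ]
  [ 0  7  2 ]
  [ 1  4  2 ]
Subtract R1 from R3.
  [ 1  1  1 ]
  [ 0  7  2 ]
  [ 0  3  1 ]
Multiply R2 by 1/7.
  [ 1  1    1 ]
  [ 0  1  2/7 ]
  [ 0  3    1 ]
Subtract 3 times R2 from R3.
  [ 1  1    1 ]
  [ 0  1  2/7 ]
  [ 0  0  1/7 ]
Multiply R3 by 7.
  [ 1  1    1 ]
  [ 0  1  2/7 ]
  [ 0  0    1 ]
Subtract 2/7 times R3 from R2.
  [ 1  1  1 ]
  [ 0  1  0 ]
  [ 0  0  1 ]
Subtract R3 from R1.
  [ 1  1  0 ]
  [ 0  1  0 ]
  [ 0  0  1 ]
Subtract R2 from R1.
  [ 1  0  0 ]
  [ 0  1  0 ]
  [ 0  0  1 ]
The reduced form has 3 nonzero rows.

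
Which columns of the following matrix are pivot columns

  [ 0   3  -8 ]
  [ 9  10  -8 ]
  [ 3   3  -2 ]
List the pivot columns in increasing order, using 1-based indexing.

Swap ρ1 and ρ2.
  [ 9  10  -8 ]
  [ 0   3  -8 ]
  [ 3   3  -2 ]
Multiply ρ1 by 1/9.
  [ 1  10/9  -8/9 ]
  [ 0     3    -8 ]
  [ 3     3    -2 ]
Subtract 3 times ρ1 from ρ3.
  [ 1  10/9  -8/9 ]
  [ 0     3    -8 ]
  [ 0  -1/3   2/3 ]
Multiply ρ2 by 1/3.
  [ 1  10/9  -8/9 ]
  [ 0     1  -8/3 ]
  [ 0  -1/3   2/3 ]
Add 1/3 times ρ2 to ρ3.
  [ 1  10/9  -8/9 ]
  [ 0     1  -8/3 ]
  [ 0     0  -2/9 ]
Multiply ρ3 by -9/2.
  [ 1  10/9  -8/9 ]
  [ 0     1  -8/3 ]
  [ 0     0     1 ]
Add 8/3 times ρ3 to ρ2.
  [ 1  10/9  -8/9 ]
  [ 0     1     0 ]
  [ 0     0     1 ]
Add 8/9 times ρ3 to ρ1.
  [ 1  10/9  0 ]
  [ 0     1  0 ]
  [ 0     0  1 ]
Subtract 10/9 times ρ2 from ρ1.
  [ 1  0  0 ]
  [ 0  1  0 ]
  [ 0  0  1 ]
Pivot columns are the columns containing a leading 1.

1, 2, 3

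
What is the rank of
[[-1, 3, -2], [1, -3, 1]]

rank = 2

R1 → -1·R1
  [ 1  -3  2 ]
  [ 1  -3  1 ]
R2 → R2 − R1
  [ 1  -3   2 ]
  [ 0   0  -1 ]
R2 → -1·R2
  [ 1  -3  2 ]
  [ 0   0  1 ]
R1 → R1 − 2·R2
  [ 1  -3  0 ]
  [ 0   0  1 ]
The reduced form has 2 nonzero rows.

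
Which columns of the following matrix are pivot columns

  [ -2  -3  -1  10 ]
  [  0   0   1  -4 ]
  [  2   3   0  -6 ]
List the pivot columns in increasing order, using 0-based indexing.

0, 2

R1 ← -1/2·R1
  [ 1  3/2  1/2  -5 ]
  [ 0    0    1  -4 ]
  [ 2    3    0  -6 ]
R3 ← R3 − 2·R1
  [ 1  3/2  1/2  -5 ]
  [ 0    0    1  -4 ]
  [ 0    0   -1   4 ]
R3 ← R3 + R2
  [ 1  3/2  1/2  -5 ]
  [ 0    0    1  -4 ]
  [ 0    0    0   0 ]
R1 ← R1 − 1/2·R2
  [ 1  3/2  0  -3 ]
  [ 0    0  1  -4 ]
  [ 0    0  0   0 ]
Pivot columns are the columns containing a leading 1.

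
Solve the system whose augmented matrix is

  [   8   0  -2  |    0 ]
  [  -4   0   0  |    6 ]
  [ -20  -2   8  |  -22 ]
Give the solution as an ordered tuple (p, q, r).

R1 -> 1/8·R1
R2 -> R2 + 4·R1
R3 -> R3 + 20·R1
R2 <=> R3
R2 -> -1/2·R2
R3 -> -1·R3
R2 -> R2 + 3/2·R3
R1 -> R1 + 1/4·R3
Reading off the last column: p = -3/2, q = 2, r = -6.

(-3/2, 2, -6)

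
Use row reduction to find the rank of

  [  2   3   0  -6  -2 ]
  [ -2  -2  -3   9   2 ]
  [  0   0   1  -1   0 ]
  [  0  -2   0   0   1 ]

ρ1 := 1/2·ρ1
  [  1  3/2   0  -3  -1 ]
  [ -2   -2  -3   9   2 ]
  [  0    0   1  -1   0 ]
  [  0   -2   0   0   1 ]
ρ2 := ρ2 + 2·ρ1
  [ 1  3/2   0  -3  -1 ]
  [ 0    1  -3   3   0 ]
  [ 0    0   1  -1   0 ]
  [ 0   -2   0   0   1 ]
ρ4 := ρ4 + 2·ρ2
  [ 1  3/2   0  -3  -1 ]
  [ 0    1  -3   3   0 ]
  [ 0    0   1  -1   0 ]
  [ 0    0  -6   6   1 ]
ρ4 := ρ4 + 6·ρ3
  [ 1  3/2   0  -3  -1 ]
  [ 0    1  -3   3   0 ]
  [ 0    0   1  -1   0 ]
  [ 0    0   0   0   1 ]
ρ1 := ρ1 + ρ4
  [ 1  3/2   0  -3  0 ]
  [ 0    1  -3   3  0 ]
  [ 0    0   1  -1  0 ]
  [ 0    0   0   0  1 ]
ρ2 := ρ2 + 3·ρ3
  [ 1  3/2  0  -3  0 ]
  [ 0    1  0   0  0 ]
  [ 0    0  1  -1  0 ]
  [ 0    0  0   0  1 ]
ρ1 := ρ1 − 3/2·ρ2
  [ 1  0  0  -3  0 ]
  [ 0  1  0   0  0 ]
  [ 0  0  1  -1  0 ]
  [ 0  0  0   0  1 ]
The reduced form has 4 nonzero rows.

rank = 4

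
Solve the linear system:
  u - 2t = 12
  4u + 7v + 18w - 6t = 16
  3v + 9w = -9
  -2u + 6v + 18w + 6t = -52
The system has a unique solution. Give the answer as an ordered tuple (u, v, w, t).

Form the augmented matrix and row-reduce:
  [  1  0   0  -2  |   12 ]
  [  4  7  18  -6  |   16 ]
  [  0  3   9   0  |   -9 ]
  [ -2  6  18   6  |  -52 ]
ρ2 → ρ2 − 4·ρ1
ρ4 → ρ4 + 2·ρ1
ρ2 → 1/7·ρ2
ρ3 → ρ3 − 3·ρ2
ρ4 → ρ4 − 6·ρ2
ρ3 → 7/9·ρ3
ρ4 → ρ4 − 18/7·ρ3
ρ4 → 1/2·ρ4
ρ3 → ρ3 + 2/3·ρ4
ρ2 → ρ2 − 2/7·ρ4
ρ1 → ρ1 + 2·ρ4
ρ2 → ρ2 − 18/7·ρ3
Reading off the last column: u = 2, v = -4, w = 1/3, t = -5.

(2, -4, 1/3, -5)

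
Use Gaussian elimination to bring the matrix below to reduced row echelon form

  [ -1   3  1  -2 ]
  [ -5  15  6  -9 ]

R1 -> -1·R1
  [  1  -3  -1   2 ]
  [ -5  15   6  -9 ]
R2 -> R2 + 5·R1
  [ 1  -3  -1  2 ]
  [ 0   0   1  1 ]
R1 -> R1 + R2
  [ 1  -3  0  3 ]
  [ 0   0  1  1 ]

[[1, -3, 0, 3], [0, 0, 1, 1]]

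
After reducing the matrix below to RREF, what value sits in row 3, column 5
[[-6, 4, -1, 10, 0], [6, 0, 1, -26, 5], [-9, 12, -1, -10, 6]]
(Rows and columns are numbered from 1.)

-3

R1 ← -1/6·R1
R2 ← R2 − 6·R1
R3 ← R3 + 9·R1
R2 ← 1/4·R2
R3 ← R3 − 6·R2
R3 ← 2·R3
R1 ← R1 − 1/6·R3
R1 ← R1 + 2/3·R2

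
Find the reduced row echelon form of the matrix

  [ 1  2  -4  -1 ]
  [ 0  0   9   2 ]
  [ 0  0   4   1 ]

[[1, 2, 0, 0], [0, 0, 1, 0], [0, 0, 0, 1]]

R2 := 1/9·R2
  [ 1  2  -4   -1 ]
  [ 0  0   1  2/9 ]
  [ 0  0   4    1 ]
R3 := R3 − 4·R2
  [ 1  2  -4   -1 ]
  [ 0  0   1  2/9 ]
  [ 0  0   0  1/9 ]
R3 := 9·R3
  [ 1  2  -4   -1 ]
  [ 0  0   1  2/9 ]
  [ 0  0   0    1 ]
R2 := R2 − 2/9·R3
  [ 1  2  -4  -1 ]
  [ 0  0   1   0 ]
  [ 0  0   0   1 ]
R1 := R1 + R3
  [ 1  2  -4  0 ]
  [ 0  0   1  0 ]
  [ 0  0   0  1 ]
R1 := R1 + 4·R2
  [ 1  2  0  0 ]
  [ 0  0  1  0 ]
  [ 0  0  0  1 ]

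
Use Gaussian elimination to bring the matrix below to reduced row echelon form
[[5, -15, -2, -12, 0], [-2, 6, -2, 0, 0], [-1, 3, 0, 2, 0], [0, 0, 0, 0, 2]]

[[1, -3, 0, 0, 0], [0, 0, 1, 0, 0], [0, 0, 0, 1, 0], [0, 0, 0, 0, 1]]

R1 ← 1/5·R1
  [  1  -3  -2/5  -12/5  0 ]
  [ -2   6    -2      0  0 ]
  [ -1   3     0      2  0 ]
  [  0   0     0      0  2 ]
R2 ← R2 + 2·R1
  [  1  -3   -2/5  -12/5  0 ]
  [  0   0  -14/5  -24/5  0 ]
  [ -1   3      0      2  0 ]
  [  0   0      0      0  2 ]
R3 ← R3 + R1
  [ 1  -3   -2/5  -12/5  0 ]
  [ 0   0  -14/5  -24/5  0 ]
  [ 0   0   -2/5   -2/5  0 ]
  [ 0   0      0      0  2 ]
R2 ← -5/14·R2
  [ 1  -3  -2/5  -12/5  0 ]
  [ 0   0     1   12/7  0 ]
  [ 0   0  -2/5   -2/5  0 ]
  [ 0   0     0      0  2 ]
R3 ← R3 + 2/5·R2
  [ 1  -3  -2/5  -12/5  0 ]
  [ 0   0     1   12/7  0 ]
  [ 0   0     0    2/7  0 ]
  [ 0   0     0      0  2 ]
R3 ← 7/2·R3
  [ 1  -3  -2/5  -12/5  0 ]
  [ 0   0     1   12/7  0 ]
  [ 0   0     0      1  0 ]
  [ 0   0     0      0  2 ]
R4 ← 1/2·R4
  [ 1  -3  -2/5  -12/5  0 ]
  [ 0   0     1   12/7  0 ]
  [ 0   0     0      1  0 ]
  [ 0   0     0      0  1 ]
R2 ← R2 − 12/7·R3
  [ 1  -3  -2/5  -12/5  0 ]
  [ 0   0     1      0  0 ]
  [ 0   0     0      1  0 ]
  [ 0   0     0      0  1 ]
R1 ← R1 + 12/5·R3
  [ 1  -3  -2/5  0  0 ]
  [ 0   0     1  0  0 ]
  [ 0   0     0  1  0 ]
  [ 0   0     0  0  1 ]
R1 ← R1 + 2/5·R2
  [ 1  -3  0  0  0 ]
  [ 0   0  1  0  0 ]
  [ 0   0  0  1  0 ]
  [ 0   0  0  0  1 ]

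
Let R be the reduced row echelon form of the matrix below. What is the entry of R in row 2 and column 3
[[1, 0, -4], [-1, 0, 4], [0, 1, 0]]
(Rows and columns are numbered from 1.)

0

R2 ← R2 + R1
  [ 1  0  -4 ]
  [ 0  0   0 ]
  [ 0  1   0 ]
R2 ↔ R3
  [ 1  0  -4 ]
  [ 0  1   0 ]
  [ 0  0   0 ]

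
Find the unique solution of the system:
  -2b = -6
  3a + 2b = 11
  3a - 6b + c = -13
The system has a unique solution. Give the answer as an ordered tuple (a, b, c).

Form the augmented matrix and row-reduce:
  [ 0  -2  0  |   -6 ]
  [ 3   2  0  |   11 ]
  [ 3  -6  1  |  -13 ]
Swap ρ1 and ρ2.
  [ 3   2  0  |   11 ]
  [ 0  -2  0  |   -6 ]
  [ 3  -6  1  |  -13 ]
Multiply ρ1 by 1/3.
  [ 1  2/3  0  |  11/3 ]
  [ 0   -2  0  |    -6 ]
  [ 3   -6  1  |   -13 ]
Subtract 3 times ρ1 from ρ3.
  [ 1  2/3  0  |  11/3 ]
  [ 0   -2  0  |    -6 ]
  [ 0   -8  1  |   -24 ]
Multiply ρ2 by -1/2.
  [ 1  2/3  0  |  11/3 ]
  [ 0    1  0  |     3 ]
  [ 0   -8  1  |   -24 ]
Add 8 times ρ2 to ρ3.
  [ 1  2/3  0  |  11/3 ]
  [ 0    1  0  |     3 ]
  [ 0    0  1  |     0 ]
Subtract 2/3 times ρ2 from ρ1.
  [ 1  0  0  |  5/3 ]
  [ 0  1  0  |    3 ]
  [ 0  0  1  |    0 ]
Reading off the last column: a = 5/3, b = 3, c = 0.

(5/3, 3, 0)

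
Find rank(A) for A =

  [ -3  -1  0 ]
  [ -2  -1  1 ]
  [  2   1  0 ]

rank = 3

Multiply r1 by -1/3.
  [  1  1/3  0 ]
  [ -2   -1  1 ]
  [  2    1  0 ]
Add 2 times r1 to r2.
  [ 1   1/3  0 ]
  [ 0  -1/3  1 ]
  [ 2     1  0 ]
Subtract 2 times r1 from r3.
  [ 1   1/3  0 ]
  [ 0  -1/3  1 ]
  [ 0   1/3  0 ]
Multiply r2 by -3.
  [ 1  1/3   0 ]
  [ 0    1  -3 ]
  [ 0  1/3   0 ]
Subtract 1/3 times r2 from r3.
  [ 1  1/3   0 ]
  [ 0    1  -3 ]
  [ 0    0   1 ]
Add 3 times r3 to r2.
  [ 1  1/3  0 ]
  [ 0    1  0 ]
  [ 0    0  1 ]
Subtract 1/3 times r2 from r1.
  [ 1  0  0 ]
  [ 0  1  0 ]
  [ 0  0  1 ]
The reduced form has 3 nonzero rows.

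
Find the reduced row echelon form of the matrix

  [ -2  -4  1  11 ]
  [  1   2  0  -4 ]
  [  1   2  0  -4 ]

ρ1 ← -1/2·ρ1
  [ 1  2  -1/2  -11/2 ]
  [ 1  2     0     -4 ]
  [ 1  2     0     -4 ]
ρ2 ← ρ2 − ρ1
  [ 1  2  -1/2  -11/2 ]
  [ 0  0   1/2    3/2 ]
  [ 1  2     0     -4 ]
ρ3 ← ρ3 − ρ1
  [ 1  2  -1/2  -11/2 ]
  [ 0  0   1/2    3/2 ]
  [ 0  0   1/2    3/2 ]
ρ2 ← 2·ρ2
  [ 1  2  -1/2  -11/2 ]
  [ 0  0     1      3 ]
  [ 0  0   1/2    3/2 ]
ρ3 ← ρ3 − 1/2·ρ2
  [ 1  2  -1/2  -11/2 ]
  [ 0  0     1      3 ]
  [ 0  0     0      0 ]
ρ1 ← ρ1 + 1/2·ρ2
  [ 1  2  0  -4 ]
  [ 0  0  1   3 ]
  [ 0  0  0   0 ]

[[1, 2, 0, -4], [0, 0, 1, 3], [0, 0, 0, 0]]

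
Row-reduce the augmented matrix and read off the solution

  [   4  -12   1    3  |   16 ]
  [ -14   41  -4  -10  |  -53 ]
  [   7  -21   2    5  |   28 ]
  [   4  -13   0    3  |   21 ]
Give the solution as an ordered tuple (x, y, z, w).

(-3, -3, -2, -2)

R1 ← 1/4·R1
R2 ← R2 + 14·R1
R3 ← R3 − 7·R1
R4 ← R4 − 4·R1
R2 ← -1·R2
R4 ← R4 + R2
R3 ← 4·R3
R4 ← R4 + 1/2·R3
R4 ← -1·R4
R3 ← R3 + R4
R2 ← R2 + 1/2·R4
R1 ← R1 − 3/4·R4
R2 ← R2 − 1/2·R3
R1 ← R1 − 1/4·R3
R1 ← R1 + 3·R2
Reading off the last column: x = -3, y = -3, z = -2, w = -2.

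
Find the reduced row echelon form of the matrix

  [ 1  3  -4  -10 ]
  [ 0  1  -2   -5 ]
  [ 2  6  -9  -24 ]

[[1, 0, 0, -3], [0, 1, 0, 3], [0, 0, 1, 4]]

Subtract 2 times ρ1 from ρ3.
Multiply ρ3 by -1.
Add 2 times ρ3 to ρ2.
Add 4 times ρ3 to ρ1.
Subtract 3 times ρ2 from ρ1.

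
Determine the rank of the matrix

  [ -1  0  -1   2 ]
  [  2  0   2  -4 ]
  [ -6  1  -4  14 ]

rank = 2

ρ1 ← -1·ρ1
ρ2 ← ρ2 − 2·ρ1
ρ3 ← ρ3 + 6·ρ1
ρ2 <=> ρ3
The reduced form has 2 nonzero rows.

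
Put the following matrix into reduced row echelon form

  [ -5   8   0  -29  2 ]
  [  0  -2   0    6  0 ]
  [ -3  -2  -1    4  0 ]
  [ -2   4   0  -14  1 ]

R1 -> -1/5·R1
  [  1  -8/5   0  29/5  -2/5 ]
  [  0    -2   0     6     0 ]
  [ -3    -2  -1     4     0 ]
  [ -2     4   0   -14     1 ]
R3 -> R3 + 3·R1
  [  1   -8/5   0   29/5  -2/5 ]
  [  0     -2   0      6     0 ]
  [  0  -34/5  -1  107/5  -6/5 ]
  [ -2      4   0    -14     1 ]
R4 -> R4 + 2·R1
  [ 1   -8/5   0   29/5  -2/5 ]
  [ 0     -2   0      6     0 ]
  [ 0  -34/5  -1  107/5  -6/5 ]
  [ 0    4/5   0  -12/5   1/5 ]
R2 -> -1/2·R2
  [ 1   -8/5   0   29/5  -2/5 ]
  [ 0      1   0     -3     0 ]
  [ 0  -34/5  -1  107/5  -6/5 ]
  [ 0    4/5   0  -12/5   1/5 ]
R3 -> R3 + 34/5·R2
  [ 1  -8/5   0   29/5  -2/5 ]
  [ 0     1   0     -3     0 ]
  [ 0     0  -1      1  -6/5 ]
  [ 0   4/5   0  -12/5   1/5 ]
R4 -> R4 − 4/5·R2
  [ 1  -8/5   0  29/5  -2/5 ]
  [ 0     1   0    -3     0 ]
  [ 0     0  -1     1  -6/5 ]
  [ 0     0   0     0   1/5 ]
R3 -> -1·R3
  [ 1  -8/5  0  29/5  -2/5 ]
  [ 0     1  0    -3     0 ]
  [ 0     0  1    -1   6/5 ]
  [ 0     0  0     0   1/5 ]
R4 -> 5·R4
  [ 1  -8/5  0  29/5  -2/5 ]
  [ 0     1  0    -3     0 ]
  [ 0     0  1    -1   6/5 ]
  [ 0     0  0     0     1 ]
R3 -> R3 − 6/5·R4
  [ 1  -8/5  0  29/5  -2/5 ]
  [ 0     1  0    -3     0 ]
  [ 0     0  1    -1     0 ]
  [ 0     0  0     0     1 ]
R1 -> R1 + 2/5·R4
  [ 1  -8/5  0  29/5  0 ]
  [ 0     1  0    -3  0 ]
  [ 0     0  1    -1  0 ]
  [ 0     0  0     0  1 ]
R1 -> R1 + 8/5·R2
  [ 1  0  0   1  0 ]
  [ 0  1  0  -3  0 ]
  [ 0  0  1  -1  0 ]
  [ 0  0  0   0  1 ]

[[1, 0, 0, 1, 0], [0, 1, 0, -3, 0], [0, 0, 1, -1, 0], [0, 0, 0, 0, 1]]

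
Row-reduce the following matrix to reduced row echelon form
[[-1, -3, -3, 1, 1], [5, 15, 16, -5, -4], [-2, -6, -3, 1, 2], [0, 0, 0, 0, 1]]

[[1, 3, 0, 0, 0], [0, 0, 1, 0, 0], [0, 0, 0, 1, 0], [0, 0, 0, 0, 1]]

r1 → -1·r1
  [  1   3   3  -1  -1 ]
  [  5  15  16  -5  -4 ]
  [ -2  -6  -3   1   2 ]
  [  0   0   0   0   1 ]
r2 → r2 − 5·r1
  [  1   3   3  -1  -1 ]
  [  0   0   1   0   1 ]
  [ -2  -6  -3   1   2 ]
  [  0   0   0   0   1 ]
r3 → r3 + 2·r1
  [ 1  3  3  -1  -1 ]
  [ 0  0  1   0   1 ]
  [ 0  0  3  -1   0 ]
  [ 0  0  0   0   1 ]
r3 → r3 − 3·r2
  [ 1  3  3  -1  -1 ]
  [ 0  0  1   0   1 ]
  [ 0  0  0  -1  -3 ]
  [ 0  0  0   0   1 ]
r3 → -1·r3
  [ 1  3  3  -1  -1 ]
  [ 0  0  1   0   1 ]
  [ 0  0  0   1   3 ]
  [ 0  0  0   0   1 ]
r3 → r3 − 3·r4
  [ 1  3  3  -1  -1 ]
  [ 0  0  1   0   1 ]
  [ 0  0  0   1   0 ]
  [ 0  0  0   0   1 ]
r2 → r2 − r4
  [ 1  3  3  -1  -1 ]
  [ 0  0  1   0   0 ]
  [ 0  0  0   1   0 ]
  [ 0  0  0   0   1 ]
r1 → r1 + r4
  [ 1  3  3  -1  0 ]
  [ 0  0  1   0  0 ]
  [ 0  0  0   1  0 ]
  [ 0  0  0   0  1 ]
r1 → r1 + r3
  [ 1  3  3  0  0 ]
  [ 0  0  1  0  0 ]
  [ 0  0  0  1  0 ]
  [ 0  0  0  0  1 ]
r1 → r1 − 3·r2
  [ 1  3  0  0  0 ]
  [ 0  0  1  0  0 ]
  [ 0  0  0  1  0 ]
  [ 0  0  0  0  1 ]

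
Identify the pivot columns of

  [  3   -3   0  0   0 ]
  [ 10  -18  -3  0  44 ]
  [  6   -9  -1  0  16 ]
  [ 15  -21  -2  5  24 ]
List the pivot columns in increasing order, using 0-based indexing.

0, 1, 2, 3

r1 ← 1/3·r1
  [  1   -1   0  0   0 ]
  [ 10  -18  -3  0  44 ]
  [  6   -9  -1  0  16 ]
  [ 15  -21  -2  5  24 ]
r2 ← r2 − 10·r1
  [  1   -1   0  0   0 ]
  [  0   -8  -3  0  44 ]
  [  6   -9  -1  0  16 ]
  [ 15  -21  -2  5  24 ]
r3 ← r3 − 6·r1
  [  1   -1   0  0   0 ]
  [  0   -8  -3  0  44 ]
  [  0   -3  -1  0  16 ]
  [ 15  -21  -2  5  24 ]
r4 ← r4 − 15·r1
  [ 1  -1   0  0   0 ]
  [ 0  -8  -3  0  44 ]
  [ 0  -3  -1  0  16 ]
  [ 0  -6  -2  5  24 ]
r2 ← -1/8·r2
  [ 1  -1    0  0      0 ]
  [ 0   1  3/8  0  -11/2 ]
  [ 0  -3   -1  0     16 ]
  [ 0  -6   -2  5     24 ]
r3 ← r3 + 3·r2
  [ 1  -1    0  0      0 ]
  [ 0   1  3/8  0  -11/2 ]
  [ 0   0  1/8  0   -1/2 ]
  [ 0  -6   -2  5     24 ]
r4 ← r4 + 6·r2
  [ 1  -1    0  0      0 ]
  [ 0   1  3/8  0  -11/2 ]
  [ 0   0  1/8  0   -1/2 ]
  [ 0   0  1/4  5     -9 ]
r3 ← 8·r3
  [ 1  -1    0  0      0 ]
  [ 0   1  3/8  0  -11/2 ]
  [ 0   0    1  0     -4 ]
  [ 0   0  1/4  5     -9 ]
r4 ← r4 − 1/4·r3
  [ 1  -1    0  0      0 ]
  [ 0   1  3/8  0  -11/2 ]
  [ 0   0    1  0     -4 ]
  [ 0   0    0  5     -8 ]
r4 ← 1/5·r4
  [ 1  -1    0  0      0 ]
  [ 0   1  3/8  0  -11/2 ]
  [ 0   0    1  0     -4 ]
  [ 0   0    0  1   -8/5 ]
r2 ← r2 − 3/8·r3
  [ 1  -1  0  0     0 ]
  [ 0   1  0  0    -4 ]
  [ 0   0  1  0    -4 ]
  [ 0   0  0  1  -8/5 ]
r1 ← r1 + r2
  [ 1  0  0  0    -4 ]
  [ 0  1  0  0    -4 ]
  [ 0  0  1  0    -4 ]
  [ 0  0  0  1  -8/5 ]
Pivot columns are the columns containing a leading 1.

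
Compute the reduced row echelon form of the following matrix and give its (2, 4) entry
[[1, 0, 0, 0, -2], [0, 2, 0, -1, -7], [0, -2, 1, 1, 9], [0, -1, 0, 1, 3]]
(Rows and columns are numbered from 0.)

Multiply R2 by 1/2.
  [ 1   0  0     0    -2 ]
  [ 0   1  0  -1/2  -7/2 ]
  [ 0  -2  1     1     9 ]
  [ 0  -1  0     1     3 ]
Add 2 times R2 to R3.
  [ 1   0  0     0    -2 ]
  [ 0   1  0  -1/2  -7/2 ]
  [ 0   0  1     0     2 ]
  [ 0  -1  0     1     3 ]
Add R2 to R4.
  [ 1  0  0     0    -2 ]
  [ 0  1  0  -1/2  -7/2 ]
  [ 0  0  1     0     2 ]
  [ 0  0  0   1/2  -1/2 ]
Multiply R4 by 2.
  [ 1  0  0     0    -2 ]
  [ 0  1  0  -1/2  -7/2 ]
  [ 0  0  1     0     2 ]
  [ 0  0  0     1    -1 ]
Add 1/2 times R4 to R2.
  [ 1  0  0  0  -2 ]
  [ 0  1  0  0  -4 ]
  [ 0  0  1  0   2 ]
  [ 0  0  0  1  -1 ]

2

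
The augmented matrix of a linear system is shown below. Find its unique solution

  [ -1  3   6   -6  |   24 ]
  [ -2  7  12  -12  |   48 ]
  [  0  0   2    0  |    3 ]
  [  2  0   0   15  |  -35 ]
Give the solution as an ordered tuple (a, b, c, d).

(-5, 0, 3/2, -5/3)

r1 -> -1·r1
  [  1  -3  -6    6  |  -24 ]
  [ -2   7  12  -12  |   48 ]
  [  0   0   2    0  |    3 ]
  [  2   0   0   15  |  -35 ]
r2 -> r2 + 2·r1
  [ 1  -3  -6   6  |  -24 ]
  [ 0   1   0   0  |    0 ]
  [ 0   0   2   0  |    3 ]
  [ 2   0   0  15  |  -35 ]
r4 -> r4 − 2·r1
  [ 1  -3  -6  6  |  -24 ]
  [ 0   1   0  0  |    0 ]
  [ 0   0   2  0  |    3 ]
  [ 0   6  12  3  |   13 ]
r4 -> r4 − 6·r2
  [ 1  -3  -6  6  |  -24 ]
  [ 0   1   0  0  |    0 ]
  [ 0   0   2  0  |    3 ]
  [ 0   0  12  3  |   13 ]
r3 -> 1/2·r3
  [ 1  -3  -6  6  |  -24 ]
  [ 0   1   0  0  |    0 ]
  [ 0   0   1  0  |  3/2 ]
  [ 0   0  12  3  |   13 ]
r4 -> r4 − 12·r3
  [ 1  -3  -6  6  |  -24 ]
  [ 0   1   0  0  |    0 ]
  [ 0   0   1  0  |  3/2 ]
  [ 0   0   0  3  |   -5 ]
r4 -> 1/3·r4
  [ 1  -3  -6  6  |   -24 ]
  [ 0   1   0  0  |     0 ]
  [ 0   0   1  0  |   3/2 ]
  [ 0   0   0  1  |  -5/3 ]
r1 -> r1 − 6·r4
  [ 1  -3  -6  0  |   -14 ]
  [ 0   1   0  0  |     0 ]
  [ 0   0   1  0  |   3/2 ]
  [ 0   0   0  1  |  -5/3 ]
r1 -> r1 + 6·r3
  [ 1  -3  0  0  |    -5 ]
  [ 0   1  0  0  |     0 ]
  [ 0   0  1  0  |   3/2 ]
  [ 0   0  0  1  |  -5/3 ]
r1 -> r1 + 3·r2
  [ 1  0  0  0  |    -5 ]
  [ 0  1  0  0  |     0 ]
  [ 0  0  1  0  |   3/2 ]
  [ 0  0  0  1  |  -5/3 ]
Reading off the last column: a = -5, b = 0, c = 3/2, d = -5/3.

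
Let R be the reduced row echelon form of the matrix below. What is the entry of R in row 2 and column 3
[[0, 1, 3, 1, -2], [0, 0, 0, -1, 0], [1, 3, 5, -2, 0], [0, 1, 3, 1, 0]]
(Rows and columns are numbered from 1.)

3

R1 <=> R3
  [ 1  3  5  -2   0 ]
  [ 0  0  0  -1   0 ]
  [ 0  1  3   1  -2 ]
  [ 0  1  3   1   0 ]
R2 <=> R3
  [ 1  3  5  -2   0 ]
  [ 0  1  3   1  -2 ]
  [ 0  0  0  -1   0 ]
  [ 0  1  3   1   0 ]
R4 ← R4 − R2
  [ 1  3  5  -2   0 ]
  [ 0  1  3   1  -2 ]
  [ 0  0  0  -1   0 ]
  [ 0  0  0   0   2 ]
R3 ← -1·R3
  [ 1  3  5  -2   0 ]
  [ 0  1  3   1  -2 ]
  [ 0  0  0   1   0 ]
  [ 0  0  0   0   2 ]
R4 ← 1/2·R4
  [ 1  3  5  -2   0 ]
  [ 0  1  3   1  -2 ]
  [ 0  0  0   1   0 ]
  [ 0  0  0   0   1 ]
R2 ← R2 + 2·R4
  [ 1  3  5  -2  0 ]
  [ 0  1  3   1  0 ]
  [ 0  0  0   1  0 ]
  [ 0  0  0   0  1 ]
R2 ← R2 − R3
  [ 1  3  5  -2  0 ]
  [ 0  1  3   0  0 ]
  [ 0  0  0   1  0 ]
  [ 0  0  0   0  1 ]
R1 ← R1 + 2·R3
  [ 1  3  5  0  0 ]
  [ 0  1  3  0  0 ]
  [ 0  0  0  1  0 ]
  [ 0  0  0  0  1 ]
R1 ← R1 − 3·R2
  [ 1  0  -4  0  0 ]
  [ 0  1   3  0  0 ]
  [ 0  0   0  1  0 ]
  [ 0  0   0  0  1 ]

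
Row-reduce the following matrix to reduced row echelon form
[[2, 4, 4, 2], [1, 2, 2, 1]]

Multiply ρ1 by 1/2.
  [ 1  2  2  1 ]
  [ 1  2  2  1 ]
Subtract ρ1 from ρ2.
  [ 1  2  2  1 ]
  [ 0  0  0  0 ]

[[1, 2, 2, 1], [0, 0, 0, 0]]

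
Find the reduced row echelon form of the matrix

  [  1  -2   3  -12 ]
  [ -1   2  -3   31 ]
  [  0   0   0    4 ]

[[1, -2, 3, 0], [0, 0, 0, 1], [0, 0, 0, 0]]

r2 -> r2 + r1
  [ 1  -2  3  -12 ]
  [ 0   0  0   19 ]
  [ 0   0  0    4 ]
r2 -> 1/19·r2
  [ 1  -2  3  -12 ]
  [ 0   0  0    1 ]
  [ 0   0  0    4 ]
r3 -> r3 − 4·r2
  [ 1  -2  3  -12 ]
  [ 0   0  0    1 ]
  [ 0   0  0    0 ]
r1 -> r1 + 12·r2
  [ 1  -2  3  0 ]
  [ 0   0  0  1 ]
  [ 0   0  0  0 ]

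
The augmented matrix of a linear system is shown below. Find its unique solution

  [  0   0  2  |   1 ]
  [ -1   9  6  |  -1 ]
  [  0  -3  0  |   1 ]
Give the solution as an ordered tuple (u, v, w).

(1, -1/3, 1/2)

r1 <=> r2
  [ -1   9  6  |  -1 ]
  [  0   0  2  |   1 ]
  [  0  -3  0  |   1 ]
r1 → -1·r1
  [ 1  -9  -6  |  1 ]
  [ 0   0   2  |  1 ]
  [ 0  -3   0  |  1 ]
r2 <=> r3
  [ 1  -9  -6  |  1 ]
  [ 0  -3   0  |  1 ]
  [ 0   0   2  |  1 ]
r2 → -1/3·r2
  [ 1  -9  -6  |     1 ]
  [ 0   1   0  |  -1/3 ]
  [ 0   0   2  |     1 ]
r3 → 1/2·r3
  [ 1  -9  -6  |     1 ]
  [ 0   1   0  |  -1/3 ]
  [ 0   0   1  |   1/2 ]
r1 → r1 + 6·r3
  [ 1  -9  0  |     4 ]
  [ 0   1  0  |  -1/3 ]
  [ 0   0  1  |   1/2 ]
r1 → r1 + 9·r2
  [ 1  0  0  |     1 ]
  [ 0  1  0  |  -1/3 ]
  [ 0  0  1  |   1/2 ]
Reading off the last column: u = 1, v = -1/3, w = 1/2.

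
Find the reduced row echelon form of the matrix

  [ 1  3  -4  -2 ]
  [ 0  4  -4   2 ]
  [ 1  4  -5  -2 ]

[[1, 0, -1, 0], [0, 1, -1, 0], [0, 0, 0, 1]]

R3 → R3 − R1
  [ 1  3  -4  -2 ]
  [ 0  4  -4   2 ]
  [ 0  1  -1   0 ]
R2 → 1/4·R2
  [ 1  3  -4   -2 ]
  [ 0  1  -1  1/2 ]
  [ 0  1  -1    0 ]
R3 → R3 − R2
  [ 1  3  -4    -2 ]
  [ 0  1  -1   1/2 ]
  [ 0  0   0  -1/2 ]
R3 → -2·R3
  [ 1  3  -4   -2 ]
  [ 0  1  -1  1/2 ]
  [ 0  0   0    1 ]
R2 → R2 − 1/2·R3
  [ 1  3  -4  -2 ]
  [ 0  1  -1   0 ]
  [ 0  0   0   1 ]
R1 → R1 + 2·R3
  [ 1  3  -4  0 ]
  [ 0  1  -1  0 ]
  [ 0  0   0  1 ]
R1 → R1 − 3·R2
  [ 1  0  -1  0 ]
  [ 0  1  -1  0 ]
  [ 0  0   0  1 ]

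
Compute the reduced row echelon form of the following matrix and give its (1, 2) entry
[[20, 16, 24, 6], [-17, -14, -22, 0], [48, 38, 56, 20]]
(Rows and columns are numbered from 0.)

4

R1 ← 1/20·R1
  [   1  4/5  6/5  3/10 ]
  [ -17  -14  -22     0 ]
  [  48   38   56    20 ]
R2 ← R2 + 17·R1
  [  1   4/5   6/5   3/10 ]
  [  0  -2/5  -8/5  51/10 ]
  [ 48    38    56     20 ]
R3 ← R3 − 48·R1
  [ 1   4/5   6/5   3/10 ]
  [ 0  -2/5  -8/5  51/10 ]
  [ 0  -2/5  -8/5   28/5 ]
R2 ← -5/2·R2
  [ 1   4/5   6/5   3/10 ]
  [ 0     1     4  -51/4 ]
  [ 0  -2/5  -8/5   28/5 ]
R3 ← R3 + 2/5·R2
  [ 1  4/5  6/5   3/10 ]
  [ 0    1    4  -51/4 ]
  [ 0    0    0    1/2 ]
R3 ← 2·R3
  [ 1  4/5  6/5   3/10 ]
  [ 0    1    4  -51/4 ]
  [ 0    0    0      1 ]
R2 ← R2 + 51/4·R3
  [ 1  4/5  6/5  3/10 ]
  [ 0    1    4     0 ]
  [ 0    0    0     1 ]
R1 ← R1 − 3/10·R3
  [ 1  4/5  6/5  0 ]
  [ 0    1    4  0 ]
  [ 0    0    0  1 ]
R1 ← R1 − 4/5·R2
  [ 1  0  -2  0 ]
  [ 0  1   4  0 ]
  [ 0  0   0  1 ]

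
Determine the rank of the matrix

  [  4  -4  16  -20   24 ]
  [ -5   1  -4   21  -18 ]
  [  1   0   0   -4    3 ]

R1 -> 1/4·R1
  [  1  -1   4  -5    6 ]
  [ -5   1  -4  21  -18 ]
  [  1   0   0  -4    3 ]
R2 -> R2 + 5·R1
  [ 1  -1   4  -5   6 ]
  [ 0  -4  16  -4  12 ]
  [ 1   0   0  -4   3 ]
R3 -> R3 − R1
  [ 1  -1   4  -5   6 ]
  [ 0  -4  16  -4  12 ]
  [ 0   1  -4   1  -3 ]
R2 -> -1/4·R2
  [ 1  -1   4  -5   6 ]
  [ 0   1  -4   1  -3 ]
  [ 0   1  -4   1  -3 ]
R3 -> R3 − R2
  [ 1  -1   4  -5   6 ]
  [ 0   1  -4   1  -3 ]
  [ 0   0   0   0   0 ]
R1 -> R1 + R2
  [ 1  0   0  -4   3 ]
  [ 0  1  -4   1  -3 ]
  [ 0  0   0   0   0 ]
The reduced form has 2 nonzero rows.

rank = 2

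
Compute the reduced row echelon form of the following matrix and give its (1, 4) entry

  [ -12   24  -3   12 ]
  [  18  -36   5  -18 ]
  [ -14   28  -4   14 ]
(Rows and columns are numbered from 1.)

Multiply r1 by -1/12.
  [   1   -2  1/4   -1 ]
  [  18  -36    5  -18 ]
  [ -14   28   -4   14 ]
Subtract 18 times r1 from r2.
  [   1  -2  1/4  -1 ]
  [   0   0  1/2   0 ]
  [ -14  28   -4  14 ]
Add 14 times r1 to r3.
  [ 1  -2   1/4  -1 ]
  [ 0   0   1/2   0 ]
  [ 0   0  -1/2   0 ]
Multiply r2 by 2.
  [ 1  -2   1/4  -1 ]
  [ 0   0     1   0 ]
  [ 0   0  -1/2   0 ]
Add 1/2 times r2 to r3.
  [ 1  -2  1/4  -1 ]
  [ 0   0    1   0 ]
  [ 0   0    0   0 ]
Subtract 1/4 times r2 from r1.
  [ 1  -2  0  -1 ]
  [ 0   0  1   0 ]
  [ 0   0  0   0 ]

-1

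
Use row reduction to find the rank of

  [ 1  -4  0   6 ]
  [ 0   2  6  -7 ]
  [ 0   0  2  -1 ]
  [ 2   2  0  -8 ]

Subtract 2 times R1 from R4.
Multiply R2 by 1/2.
Subtract 10 times R2 from R4.
Multiply R3 by 1/2.
Add 30 times R3 to R4.
Subtract 3 times R3 from R2.
Add 4 times R2 to R1.
The reduced form has 3 nonzero rows.

rank = 3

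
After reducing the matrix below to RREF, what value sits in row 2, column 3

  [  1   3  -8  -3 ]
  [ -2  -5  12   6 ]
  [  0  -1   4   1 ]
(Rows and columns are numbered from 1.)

ρ2 → ρ2 + 2·ρ1
  [ 1   3  -8  -3 ]
  [ 0   1  -4   0 ]
  [ 0  -1   4   1 ]
ρ3 → ρ3 + ρ2
  [ 1  3  -8  -3 ]
  [ 0  1  -4   0 ]
  [ 0  0   0   1 ]
ρ1 → ρ1 + 3·ρ3
  [ 1  3  -8  0 ]
  [ 0  1  -4  0 ]
  [ 0  0   0  1 ]
ρ1 → ρ1 − 3·ρ2
  [ 1  0   4  0 ]
  [ 0  1  -4  0 ]
  [ 0  0   0  1 ]

-4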